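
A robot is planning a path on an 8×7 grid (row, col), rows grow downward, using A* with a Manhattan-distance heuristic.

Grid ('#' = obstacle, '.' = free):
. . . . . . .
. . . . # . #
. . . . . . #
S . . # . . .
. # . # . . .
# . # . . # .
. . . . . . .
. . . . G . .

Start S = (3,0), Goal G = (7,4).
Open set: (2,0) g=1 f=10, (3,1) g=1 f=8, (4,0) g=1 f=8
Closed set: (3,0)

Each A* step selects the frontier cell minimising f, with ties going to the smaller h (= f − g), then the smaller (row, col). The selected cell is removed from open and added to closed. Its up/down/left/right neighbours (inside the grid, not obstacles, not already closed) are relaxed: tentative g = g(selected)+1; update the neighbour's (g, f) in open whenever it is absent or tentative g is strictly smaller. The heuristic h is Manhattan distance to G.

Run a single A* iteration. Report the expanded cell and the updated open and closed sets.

expanded=(3,1); open=[(2,0) g=1 f=10, (2,1) g=2 f=10, (3,2) g=2 f=8, (4,0) g=1 f=8]; closed=[(3,0), (3,1)]

step 1: expand (3,1) (f=8, h=7) → closed; open now [(2,0) g=1 f=10, (2,1) g=2 f=10, (3,2) g=2 f=8, (4,0) g=1 f=8]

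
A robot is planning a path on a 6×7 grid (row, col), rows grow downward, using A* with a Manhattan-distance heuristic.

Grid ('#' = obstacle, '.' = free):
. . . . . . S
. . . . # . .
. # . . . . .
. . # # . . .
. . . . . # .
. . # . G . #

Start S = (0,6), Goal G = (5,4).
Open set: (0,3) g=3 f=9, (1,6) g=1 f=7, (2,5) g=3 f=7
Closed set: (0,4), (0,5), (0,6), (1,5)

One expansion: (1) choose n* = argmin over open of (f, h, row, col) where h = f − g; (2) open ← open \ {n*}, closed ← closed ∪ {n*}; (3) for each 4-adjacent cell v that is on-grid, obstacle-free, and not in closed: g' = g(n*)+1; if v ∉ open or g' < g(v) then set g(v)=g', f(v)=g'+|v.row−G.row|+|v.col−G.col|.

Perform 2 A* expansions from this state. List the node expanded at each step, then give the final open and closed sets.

step 1: expand (2,5) (f=7, h=4) → closed; open now [(0,3) g=3 f=9, (1,6) g=1 f=7, (2,4) g=4 f=7, (2,6) g=4 f=9, (3,5) g=4 f=7]
step 2: expand (2,4) (f=7, h=3) → closed; open now [(0,3) g=3 f=9, (1,6) g=1 f=7, (2,3) g=5 f=9, (2,6) g=4 f=9, (3,4) g=5 f=7, (3,5) g=4 f=7]

order=[(2,5) → (2,4)]; open=[(0,3) g=3 f=9, (1,6) g=1 f=7, (2,3) g=5 f=9, (2,6) g=4 f=9, (3,4) g=5 f=7, (3,5) g=4 f=7]; closed=[(0,4), (0,5), (0,6), (1,5), (2,4), (2,5)]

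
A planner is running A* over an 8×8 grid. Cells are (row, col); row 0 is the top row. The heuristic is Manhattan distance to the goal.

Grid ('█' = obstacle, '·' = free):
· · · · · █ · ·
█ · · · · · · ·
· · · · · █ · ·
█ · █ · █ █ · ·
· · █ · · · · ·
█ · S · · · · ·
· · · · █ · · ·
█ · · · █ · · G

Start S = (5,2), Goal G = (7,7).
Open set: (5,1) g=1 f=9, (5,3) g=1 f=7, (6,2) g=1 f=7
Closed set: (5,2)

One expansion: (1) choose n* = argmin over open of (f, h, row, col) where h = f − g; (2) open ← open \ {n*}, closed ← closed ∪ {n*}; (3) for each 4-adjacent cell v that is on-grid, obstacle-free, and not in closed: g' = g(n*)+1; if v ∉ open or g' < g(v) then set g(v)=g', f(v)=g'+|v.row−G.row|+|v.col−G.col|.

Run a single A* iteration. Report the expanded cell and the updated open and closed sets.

expanded=(5,3); open=[(4,3) g=2 f=9, (5,1) g=1 f=9, (5,4) g=2 f=7, (6,2) g=1 f=7, (6,3) g=2 f=7]; closed=[(5,2), (5,3)]

step 1: expand (5,3) (f=7, h=6) → closed; open now [(4,3) g=2 f=9, (5,1) g=1 f=9, (5,4) g=2 f=7, (6,2) g=1 f=7, (6,3) g=2 f=7]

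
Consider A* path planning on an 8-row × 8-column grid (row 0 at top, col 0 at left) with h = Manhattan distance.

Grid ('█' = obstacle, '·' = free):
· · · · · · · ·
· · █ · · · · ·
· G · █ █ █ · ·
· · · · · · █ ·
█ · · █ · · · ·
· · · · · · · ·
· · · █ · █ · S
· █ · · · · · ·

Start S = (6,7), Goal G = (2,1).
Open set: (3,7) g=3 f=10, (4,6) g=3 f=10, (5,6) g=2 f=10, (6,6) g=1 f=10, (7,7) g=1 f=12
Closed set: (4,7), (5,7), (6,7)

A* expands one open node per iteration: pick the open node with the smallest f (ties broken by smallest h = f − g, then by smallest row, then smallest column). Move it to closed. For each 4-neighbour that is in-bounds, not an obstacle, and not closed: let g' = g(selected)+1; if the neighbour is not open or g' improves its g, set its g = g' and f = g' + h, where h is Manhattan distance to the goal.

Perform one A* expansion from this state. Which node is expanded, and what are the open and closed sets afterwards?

expanded=(3,7); open=[(2,7) g=4 f=10, (4,6) g=3 f=10, (5,6) g=2 f=10, (6,6) g=1 f=10, (7,7) g=1 f=12]; closed=[(3,7), (4,7), (5,7), (6,7)]

step 1: expand (3,7) (f=10, h=7) → closed; open now [(2,7) g=4 f=10, (4,6) g=3 f=10, (5,6) g=2 f=10, (6,6) g=1 f=10, (7,7) g=1 f=12]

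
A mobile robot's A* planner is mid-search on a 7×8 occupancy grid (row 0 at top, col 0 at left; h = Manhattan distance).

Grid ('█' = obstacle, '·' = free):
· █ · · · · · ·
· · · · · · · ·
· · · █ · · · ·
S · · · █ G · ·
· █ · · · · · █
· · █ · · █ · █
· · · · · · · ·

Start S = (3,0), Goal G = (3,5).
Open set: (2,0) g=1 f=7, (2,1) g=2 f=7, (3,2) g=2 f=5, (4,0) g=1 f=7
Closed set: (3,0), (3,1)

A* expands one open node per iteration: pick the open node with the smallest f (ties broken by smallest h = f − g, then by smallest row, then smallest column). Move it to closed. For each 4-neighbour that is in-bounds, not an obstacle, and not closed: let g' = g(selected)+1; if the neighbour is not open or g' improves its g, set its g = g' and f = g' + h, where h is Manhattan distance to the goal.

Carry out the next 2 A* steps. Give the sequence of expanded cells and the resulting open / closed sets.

order=[(3,2) → (3,3)]; open=[(2,0) g=1 f=7, (2,1) g=2 f=7, (2,2) g=3 f=7, (4,0) g=1 f=7, (4,2) g=3 f=7, (4,3) g=4 f=7]; closed=[(3,0), (3,1), (3,2), (3,3)]

step 1: expand (3,2) (f=5, h=3) → closed; open now [(2,0) g=1 f=7, (2,1) g=2 f=7, (2,2) g=3 f=7, (3,3) g=3 f=5, (4,0) g=1 f=7, (4,2) g=3 f=7]
step 2: expand (3,3) (f=5, h=2) → closed; open now [(2,0) g=1 f=7, (2,1) g=2 f=7, (2,2) g=3 f=7, (4,0) g=1 f=7, (4,2) g=3 f=7, (4,3) g=4 f=7]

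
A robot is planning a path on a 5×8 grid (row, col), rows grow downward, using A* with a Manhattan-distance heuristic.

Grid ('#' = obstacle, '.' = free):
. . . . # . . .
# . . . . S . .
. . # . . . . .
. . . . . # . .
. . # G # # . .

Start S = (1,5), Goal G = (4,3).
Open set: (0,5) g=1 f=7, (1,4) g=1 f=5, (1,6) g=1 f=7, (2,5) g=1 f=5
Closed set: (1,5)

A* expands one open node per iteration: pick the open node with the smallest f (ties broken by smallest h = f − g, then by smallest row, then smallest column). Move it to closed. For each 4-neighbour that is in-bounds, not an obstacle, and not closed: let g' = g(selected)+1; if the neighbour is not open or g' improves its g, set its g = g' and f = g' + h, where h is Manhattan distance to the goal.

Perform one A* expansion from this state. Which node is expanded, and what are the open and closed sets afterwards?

step 1: expand (1,4) (f=5, h=4) → closed; open now [(0,5) g=1 f=7, (1,3) g=2 f=5, (1,6) g=1 f=7, (2,4) g=2 f=5, (2,5) g=1 f=5]

expanded=(1,4); open=[(0,5) g=1 f=7, (1,3) g=2 f=5, (1,6) g=1 f=7, (2,4) g=2 f=5, (2,5) g=1 f=5]; closed=[(1,4), (1,5)]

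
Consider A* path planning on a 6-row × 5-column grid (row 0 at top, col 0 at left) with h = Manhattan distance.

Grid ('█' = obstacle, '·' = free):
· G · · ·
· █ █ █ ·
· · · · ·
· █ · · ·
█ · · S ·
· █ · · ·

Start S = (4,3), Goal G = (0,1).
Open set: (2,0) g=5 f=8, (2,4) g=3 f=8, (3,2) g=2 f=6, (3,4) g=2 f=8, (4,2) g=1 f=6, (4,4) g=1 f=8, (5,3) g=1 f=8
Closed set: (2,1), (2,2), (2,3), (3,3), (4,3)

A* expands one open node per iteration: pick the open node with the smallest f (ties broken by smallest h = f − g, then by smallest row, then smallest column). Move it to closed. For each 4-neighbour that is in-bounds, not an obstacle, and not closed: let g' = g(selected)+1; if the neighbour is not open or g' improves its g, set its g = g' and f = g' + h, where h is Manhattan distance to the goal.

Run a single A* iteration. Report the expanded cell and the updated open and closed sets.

expanded=(3,2); open=[(2,0) g=5 f=8, (2,4) g=3 f=8, (3,4) g=2 f=8, (4,2) g=1 f=6, (4,4) g=1 f=8, (5,3) g=1 f=8]; closed=[(2,1), (2,2), (2,3), (3,2), (3,3), (4,3)]

step 1: expand (3,2) (f=6, h=4) → closed; open now [(2,0) g=5 f=8, (2,4) g=3 f=8, (3,4) g=2 f=8, (4,2) g=1 f=6, (4,4) g=1 f=8, (5,3) g=1 f=8]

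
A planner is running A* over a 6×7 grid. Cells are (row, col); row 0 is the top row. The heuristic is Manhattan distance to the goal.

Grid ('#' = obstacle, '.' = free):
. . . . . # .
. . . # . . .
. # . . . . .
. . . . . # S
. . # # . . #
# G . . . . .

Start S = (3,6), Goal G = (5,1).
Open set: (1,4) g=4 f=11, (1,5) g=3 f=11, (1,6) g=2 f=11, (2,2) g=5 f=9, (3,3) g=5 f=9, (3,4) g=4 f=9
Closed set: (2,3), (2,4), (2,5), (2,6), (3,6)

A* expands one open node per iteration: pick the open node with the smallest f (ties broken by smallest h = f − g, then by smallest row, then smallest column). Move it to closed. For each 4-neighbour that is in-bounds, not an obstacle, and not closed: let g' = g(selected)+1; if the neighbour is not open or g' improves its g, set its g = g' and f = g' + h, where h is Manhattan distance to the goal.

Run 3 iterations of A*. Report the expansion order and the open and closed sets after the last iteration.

order=[(2,2) → (3,2) → (3,1)]; open=[(1,2) g=6 f=11, (1,4) g=4 f=11, (1,5) g=3 f=11, (1,6) g=2 f=11, (3,0) g=8 f=11, (3,3) g=5 f=9, (3,4) g=4 f=9, (4,1) g=8 f=9]; closed=[(2,2), (2,3), (2,4), (2,5), (2,6), (3,1), (3,2), (3,6)]

step 1: expand (2,2) (f=9, h=4) → closed; open now [(1,2) g=6 f=11, (1,4) g=4 f=11, (1,5) g=3 f=11, (1,6) g=2 f=11, (3,2) g=6 f=9, (3,3) g=5 f=9, (3,4) g=4 f=9]
step 2: expand (3,2) (f=9, h=3) → closed; open now [(1,2) g=6 f=11, (1,4) g=4 f=11, (1,5) g=3 f=11, (1,6) g=2 f=11, (3,1) g=7 f=9, (3,3) g=5 f=9, (3,4) g=4 f=9]
step 3: expand (3,1) (f=9, h=2) → closed; open now [(1,2) g=6 f=11, (1,4) g=4 f=11, (1,5) g=3 f=11, (1,6) g=2 f=11, (3,0) g=8 f=11, (3,3) g=5 f=9, (3,4) g=4 f=9, (4,1) g=8 f=9]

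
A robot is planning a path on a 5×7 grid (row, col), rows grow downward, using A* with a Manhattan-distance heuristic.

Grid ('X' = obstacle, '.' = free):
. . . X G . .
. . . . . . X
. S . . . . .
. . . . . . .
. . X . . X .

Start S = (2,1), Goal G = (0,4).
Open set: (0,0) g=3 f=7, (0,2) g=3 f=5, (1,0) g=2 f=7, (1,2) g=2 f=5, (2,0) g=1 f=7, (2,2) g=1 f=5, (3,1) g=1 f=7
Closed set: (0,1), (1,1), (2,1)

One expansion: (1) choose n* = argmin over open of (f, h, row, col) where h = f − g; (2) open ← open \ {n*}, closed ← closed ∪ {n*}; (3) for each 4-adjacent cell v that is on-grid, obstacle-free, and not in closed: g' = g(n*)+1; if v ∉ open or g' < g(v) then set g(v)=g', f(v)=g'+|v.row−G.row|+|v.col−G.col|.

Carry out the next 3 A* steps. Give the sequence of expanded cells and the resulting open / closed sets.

order=[(0,2) → (1,2) → (1,3)]; open=[(0,0) g=3 f=7, (1,0) g=2 f=7, (1,4) g=4 f=5, (2,0) g=1 f=7, (2,2) g=1 f=5, (2,3) g=4 f=7, (3,1) g=1 f=7]; closed=[(0,1), (0,2), (1,1), (1,2), (1,3), (2,1)]

step 1: expand (0,2) (f=5, h=2) → closed; open now [(0,0) g=3 f=7, (1,0) g=2 f=7, (1,2) g=2 f=5, (2,0) g=1 f=7, (2,2) g=1 f=5, (3,1) g=1 f=7]
step 2: expand (1,2) (f=5, h=3) → closed; open now [(0,0) g=3 f=7, (1,0) g=2 f=7, (1,3) g=3 f=5, (2,0) g=1 f=7, (2,2) g=1 f=5, (3,1) g=1 f=7]
step 3: expand (1,3) (f=5, h=2) → closed; open now [(0,0) g=3 f=7, (1,0) g=2 f=7, (1,4) g=4 f=5, (2,0) g=1 f=7, (2,2) g=1 f=5, (2,3) g=4 f=7, (3,1) g=1 f=7]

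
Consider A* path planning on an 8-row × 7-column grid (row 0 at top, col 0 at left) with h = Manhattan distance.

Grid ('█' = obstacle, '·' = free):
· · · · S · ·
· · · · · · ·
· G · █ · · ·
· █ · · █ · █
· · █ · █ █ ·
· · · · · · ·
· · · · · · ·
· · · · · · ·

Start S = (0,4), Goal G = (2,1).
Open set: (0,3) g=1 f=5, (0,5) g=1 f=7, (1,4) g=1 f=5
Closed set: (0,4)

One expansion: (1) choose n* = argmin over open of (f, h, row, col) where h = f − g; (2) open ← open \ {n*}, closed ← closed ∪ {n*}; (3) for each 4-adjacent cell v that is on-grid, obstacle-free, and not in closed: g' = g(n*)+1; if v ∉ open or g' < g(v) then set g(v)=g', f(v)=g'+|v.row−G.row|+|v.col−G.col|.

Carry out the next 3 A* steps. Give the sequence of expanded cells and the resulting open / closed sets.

step 1: expand (0,3) (f=5, h=4) → closed; open now [(0,2) g=2 f=5, (0,5) g=1 f=7, (1,3) g=2 f=5, (1,4) g=1 f=5]
step 2: expand (0,2) (f=5, h=3) → closed; open now [(0,1) g=3 f=5, (0,5) g=1 f=7, (1,2) g=3 f=5, (1,3) g=2 f=5, (1,4) g=1 f=5]
step 3: expand (0,1) (f=5, h=2) → closed; open now [(0,0) g=4 f=7, (0,5) g=1 f=7, (1,1) g=4 f=5, (1,2) g=3 f=5, (1,3) g=2 f=5, (1,4) g=1 f=5]

order=[(0,3) → (0,2) → (0,1)]; open=[(0,0) g=4 f=7, (0,5) g=1 f=7, (1,1) g=4 f=5, (1,2) g=3 f=5, (1,3) g=2 f=5, (1,4) g=1 f=5]; closed=[(0,1), (0,2), (0,3), (0,4)]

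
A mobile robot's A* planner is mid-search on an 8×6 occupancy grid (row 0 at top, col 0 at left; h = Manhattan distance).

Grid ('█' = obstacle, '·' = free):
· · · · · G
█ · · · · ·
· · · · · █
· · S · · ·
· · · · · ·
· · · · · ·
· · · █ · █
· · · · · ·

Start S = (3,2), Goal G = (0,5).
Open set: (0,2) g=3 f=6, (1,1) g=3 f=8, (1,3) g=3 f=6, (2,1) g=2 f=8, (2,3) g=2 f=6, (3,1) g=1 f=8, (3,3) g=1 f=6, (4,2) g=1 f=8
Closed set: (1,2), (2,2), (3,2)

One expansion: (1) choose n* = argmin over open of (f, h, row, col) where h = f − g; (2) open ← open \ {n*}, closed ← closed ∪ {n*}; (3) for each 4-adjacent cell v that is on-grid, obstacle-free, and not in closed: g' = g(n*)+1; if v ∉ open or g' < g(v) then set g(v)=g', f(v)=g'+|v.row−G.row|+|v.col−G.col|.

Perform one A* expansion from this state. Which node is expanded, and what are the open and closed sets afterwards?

expanded=(0,2); open=[(0,1) g=4 f=8, (0,3) g=4 f=6, (1,1) g=3 f=8, (1,3) g=3 f=6, (2,1) g=2 f=8, (2,3) g=2 f=6, (3,1) g=1 f=8, (3,3) g=1 f=6, (4,2) g=1 f=8]; closed=[(0,2), (1,2), (2,2), (3,2)]

step 1: expand (0,2) (f=6, h=3) → closed; open now [(0,1) g=4 f=8, (0,3) g=4 f=6, (1,1) g=3 f=8, (1,3) g=3 f=6, (2,1) g=2 f=8, (2,3) g=2 f=6, (3,1) g=1 f=8, (3,3) g=1 f=6, (4,2) g=1 f=8]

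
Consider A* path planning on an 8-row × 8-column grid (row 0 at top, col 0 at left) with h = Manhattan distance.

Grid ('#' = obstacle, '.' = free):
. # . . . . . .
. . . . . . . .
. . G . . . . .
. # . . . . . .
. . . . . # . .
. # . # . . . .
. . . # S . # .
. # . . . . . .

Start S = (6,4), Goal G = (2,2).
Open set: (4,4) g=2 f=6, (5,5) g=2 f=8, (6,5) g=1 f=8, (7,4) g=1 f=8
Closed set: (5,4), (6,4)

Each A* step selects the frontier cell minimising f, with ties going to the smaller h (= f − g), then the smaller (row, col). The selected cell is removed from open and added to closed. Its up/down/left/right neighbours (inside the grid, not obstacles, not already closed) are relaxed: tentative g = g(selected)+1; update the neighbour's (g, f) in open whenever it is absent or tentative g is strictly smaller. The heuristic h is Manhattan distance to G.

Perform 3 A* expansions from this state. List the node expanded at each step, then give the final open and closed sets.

step 1: expand (4,4) (f=6, h=4) → closed; open now [(3,4) g=3 f=6, (4,3) g=3 f=6, (5,5) g=2 f=8, (6,5) g=1 f=8, (7,4) g=1 f=8]
step 2: expand (3,4) (f=6, h=3) → closed; open now [(2,4) g=4 f=6, (3,3) g=4 f=6, (3,5) g=4 f=8, (4,3) g=3 f=6, (5,5) g=2 f=8, (6,5) g=1 f=8, (7,4) g=1 f=8]
step 3: expand (2,4) (f=6, h=2) → closed; open now [(1,4) g=5 f=8, (2,3) g=5 f=6, (2,5) g=5 f=8, (3,3) g=4 f=6, (3,5) g=4 f=8, (4,3) g=3 f=6, (5,5) g=2 f=8, (6,5) g=1 f=8, (7,4) g=1 f=8]

order=[(4,4) → (3,4) → (2,4)]; open=[(1,4) g=5 f=8, (2,3) g=5 f=6, (2,5) g=5 f=8, (3,3) g=4 f=6, (3,5) g=4 f=8, (4,3) g=3 f=6, (5,5) g=2 f=8, (6,5) g=1 f=8, (7,4) g=1 f=8]; closed=[(2,4), (3,4), (4,4), (5,4), (6,4)]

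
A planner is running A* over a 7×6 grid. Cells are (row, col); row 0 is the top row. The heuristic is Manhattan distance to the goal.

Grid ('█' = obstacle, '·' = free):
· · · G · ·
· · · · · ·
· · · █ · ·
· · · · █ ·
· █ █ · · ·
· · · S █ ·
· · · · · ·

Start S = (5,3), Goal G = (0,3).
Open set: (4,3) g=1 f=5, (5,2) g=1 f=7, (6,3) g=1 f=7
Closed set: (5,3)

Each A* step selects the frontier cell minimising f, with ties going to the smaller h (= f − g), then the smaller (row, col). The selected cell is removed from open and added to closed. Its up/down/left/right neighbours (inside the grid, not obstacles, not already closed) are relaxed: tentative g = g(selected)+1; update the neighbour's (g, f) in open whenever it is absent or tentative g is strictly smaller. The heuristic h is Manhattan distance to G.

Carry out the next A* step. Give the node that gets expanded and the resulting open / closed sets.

expanded=(4,3); open=[(3,3) g=2 f=5, (4,4) g=2 f=7, (5,2) g=1 f=7, (6,3) g=1 f=7]; closed=[(4,3), (5,3)]

step 1: expand (4,3) (f=5, h=4) → closed; open now [(3,3) g=2 f=5, (4,4) g=2 f=7, (5,2) g=1 f=7, (6,3) g=1 f=7]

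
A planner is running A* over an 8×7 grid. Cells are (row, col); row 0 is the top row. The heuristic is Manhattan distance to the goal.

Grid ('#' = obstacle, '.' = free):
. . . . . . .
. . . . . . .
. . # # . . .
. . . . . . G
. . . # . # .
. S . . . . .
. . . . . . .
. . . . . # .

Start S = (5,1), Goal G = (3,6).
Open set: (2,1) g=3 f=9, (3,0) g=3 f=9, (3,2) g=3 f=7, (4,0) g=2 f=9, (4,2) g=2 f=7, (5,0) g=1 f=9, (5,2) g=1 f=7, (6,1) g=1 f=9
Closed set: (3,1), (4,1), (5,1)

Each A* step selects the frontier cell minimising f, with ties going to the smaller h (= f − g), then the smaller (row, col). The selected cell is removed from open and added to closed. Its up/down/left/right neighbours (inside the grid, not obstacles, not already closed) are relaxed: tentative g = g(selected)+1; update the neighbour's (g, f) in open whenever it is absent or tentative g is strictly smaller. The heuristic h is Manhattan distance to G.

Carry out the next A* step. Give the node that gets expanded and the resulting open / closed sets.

expanded=(3,2); open=[(2,1) g=3 f=9, (3,0) g=3 f=9, (3,3) g=4 f=7, (4,0) g=2 f=9, (4,2) g=2 f=7, (5,0) g=1 f=9, (5,2) g=1 f=7, (6,1) g=1 f=9]; closed=[(3,1), (3,2), (4,1), (5,1)]

step 1: expand (3,2) (f=7, h=4) → closed; open now [(2,1) g=3 f=9, (3,0) g=3 f=9, (3,3) g=4 f=7, (4,0) g=2 f=9, (4,2) g=2 f=7, (5,0) g=1 f=9, (5,2) g=1 f=7, (6,1) g=1 f=9]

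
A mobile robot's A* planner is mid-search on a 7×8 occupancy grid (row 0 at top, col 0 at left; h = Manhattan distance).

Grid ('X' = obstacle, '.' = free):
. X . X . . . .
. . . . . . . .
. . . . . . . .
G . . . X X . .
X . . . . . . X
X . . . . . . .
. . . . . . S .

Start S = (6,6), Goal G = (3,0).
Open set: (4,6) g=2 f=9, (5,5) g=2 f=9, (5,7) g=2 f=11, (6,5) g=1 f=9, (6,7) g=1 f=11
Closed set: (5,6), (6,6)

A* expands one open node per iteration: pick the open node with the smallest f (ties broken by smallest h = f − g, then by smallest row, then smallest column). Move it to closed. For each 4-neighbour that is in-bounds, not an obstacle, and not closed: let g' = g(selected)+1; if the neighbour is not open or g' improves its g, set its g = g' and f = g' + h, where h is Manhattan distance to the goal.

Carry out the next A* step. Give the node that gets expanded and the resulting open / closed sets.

expanded=(4,6); open=[(3,6) g=3 f=9, (4,5) g=3 f=9, (5,5) g=2 f=9, (5,7) g=2 f=11, (6,5) g=1 f=9, (6,7) g=1 f=11]; closed=[(4,6), (5,6), (6,6)]

step 1: expand (4,6) (f=9, h=7) → closed; open now [(3,6) g=3 f=9, (4,5) g=3 f=9, (5,5) g=2 f=9, (5,7) g=2 f=11, (6,5) g=1 f=9, (6,7) g=1 f=11]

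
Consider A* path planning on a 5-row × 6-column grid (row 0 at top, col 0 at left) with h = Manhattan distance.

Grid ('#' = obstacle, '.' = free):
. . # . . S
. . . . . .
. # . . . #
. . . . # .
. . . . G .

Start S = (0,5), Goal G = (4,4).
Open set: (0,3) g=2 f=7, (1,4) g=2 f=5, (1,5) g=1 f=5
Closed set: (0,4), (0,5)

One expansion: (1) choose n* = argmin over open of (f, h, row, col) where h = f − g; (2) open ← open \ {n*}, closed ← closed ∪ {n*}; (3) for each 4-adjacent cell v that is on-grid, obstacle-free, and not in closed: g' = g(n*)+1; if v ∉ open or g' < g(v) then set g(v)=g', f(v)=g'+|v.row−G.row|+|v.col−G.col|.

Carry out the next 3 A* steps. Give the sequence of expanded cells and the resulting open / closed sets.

order=[(1,4) → (2,4) → (1,5)]; open=[(0,3) g=2 f=7, (1,3) g=3 f=7, (2,3) g=4 f=7]; closed=[(0,4), (0,5), (1,4), (1,5), (2,4)]

step 1: expand (1,4) (f=5, h=3) → closed; open now [(0,3) g=2 f=7, (1,3) g=3 f=7, (1,5) g=1 f=5, (2,4) g=3 f=5]
step 2: expand (2,4) (f=5, h=2) → closed; open now [(0,3) g=2 f=7, (1,3) g=3 f=7, (1,5) g=1 f=5, (2,3) g=4 f=7]
step 3: expand (1,5) (f=5, h=4) → closed; open now [(0,3) g=2 f=7, (1,3) g=3 f=7, (2,3) g=4 f=7]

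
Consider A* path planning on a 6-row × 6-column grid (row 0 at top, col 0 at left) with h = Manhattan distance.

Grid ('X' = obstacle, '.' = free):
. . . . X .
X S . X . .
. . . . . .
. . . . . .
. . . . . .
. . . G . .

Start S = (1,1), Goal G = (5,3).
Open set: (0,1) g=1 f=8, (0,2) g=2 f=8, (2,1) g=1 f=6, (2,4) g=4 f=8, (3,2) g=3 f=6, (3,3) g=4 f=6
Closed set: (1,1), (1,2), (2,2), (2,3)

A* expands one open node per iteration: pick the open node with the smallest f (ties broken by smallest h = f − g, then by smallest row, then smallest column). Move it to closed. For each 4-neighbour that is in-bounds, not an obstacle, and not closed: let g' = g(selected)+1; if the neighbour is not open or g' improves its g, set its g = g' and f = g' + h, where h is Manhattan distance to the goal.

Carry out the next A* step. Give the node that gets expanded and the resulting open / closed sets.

step 1: expand (3,3) (f=6, h=2) → closed; open now [(0,1) g=1 f=8, (0,2) g=2 f=8, (2,1) g=1 f=6, (2,4) g=4 f=8, (3,2) g=3 f=6, (3,4) g=5 f=8, (4,3) g=5 f=6]

expanded=(3,3); open=[(0,1) g=1 f=8, (0,2) g=2 f=8, (2,1) g=1 f=6, (2,4) g=4 f=8, (3,2) g=3 f=6, (3,4) g=5 f=8, (4,3) g=5 f=6]; closed=[(1,1), (1,2), (2,2), (2,3), (3,3)]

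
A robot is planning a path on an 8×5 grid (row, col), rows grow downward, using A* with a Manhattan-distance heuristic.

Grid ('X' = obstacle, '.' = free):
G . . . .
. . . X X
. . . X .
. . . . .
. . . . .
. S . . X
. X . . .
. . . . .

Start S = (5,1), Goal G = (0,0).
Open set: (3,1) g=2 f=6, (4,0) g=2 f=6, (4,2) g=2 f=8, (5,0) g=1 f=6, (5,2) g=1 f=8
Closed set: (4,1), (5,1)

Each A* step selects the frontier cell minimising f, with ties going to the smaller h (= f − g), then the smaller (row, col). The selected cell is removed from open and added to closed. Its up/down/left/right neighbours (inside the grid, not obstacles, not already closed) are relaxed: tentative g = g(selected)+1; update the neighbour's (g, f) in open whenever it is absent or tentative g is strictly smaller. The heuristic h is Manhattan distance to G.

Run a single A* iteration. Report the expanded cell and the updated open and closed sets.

expanded=(3,1); open=[(2,1) g=3 f=6, (3,0) g=3 f=6, (3,2) g=3 f=8, (4,0) g=2 f=6, (4,2) g=2 f=8, (5,0) g=1 f=6, (5,2) g=1 f=8]; closed=[(3,1), (4,1), (5,1)]

step 1: expand (3,1) (f=6, h=4) → closed; open now [(2,1) g=3 f=6, (3,0) g=3 f=6, (3,2) g=3 f=8, (4,0) g=2 f=6, (4,2) g=2 f=8, (5,0) g=1 f=6, (5,2) g=1 f=8]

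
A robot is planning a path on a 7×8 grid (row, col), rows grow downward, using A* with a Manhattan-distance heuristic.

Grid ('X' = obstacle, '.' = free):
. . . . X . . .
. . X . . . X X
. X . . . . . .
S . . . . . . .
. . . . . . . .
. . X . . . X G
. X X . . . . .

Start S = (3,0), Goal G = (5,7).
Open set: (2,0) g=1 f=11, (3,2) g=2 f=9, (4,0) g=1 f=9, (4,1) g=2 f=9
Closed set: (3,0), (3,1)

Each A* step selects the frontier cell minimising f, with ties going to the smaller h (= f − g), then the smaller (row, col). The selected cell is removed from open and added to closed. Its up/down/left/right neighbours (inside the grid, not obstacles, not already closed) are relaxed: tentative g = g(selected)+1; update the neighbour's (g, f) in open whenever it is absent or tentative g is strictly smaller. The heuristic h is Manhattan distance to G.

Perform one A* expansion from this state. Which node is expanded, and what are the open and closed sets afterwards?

expanded=(3,2); open=[(2,0) g=1 f=11, (2,2) g=3 f=11, (3,3) g=3 f=9, (4,0) g=1 f=9, (4,1) g=2 f=9, (4,2) g=3 f=9]; closed=[(3,0), (3,1), (3,2)]

step 1: expand (3,2) (f=9, h=7) → closed; open now [(2,0) g=1 f=11, (2,2) g=3 f=11, (3,3) g=3 f=9, (4,0) g=1 f=9, (4,1) g=2 f=9, (4,2) g=3 f=9]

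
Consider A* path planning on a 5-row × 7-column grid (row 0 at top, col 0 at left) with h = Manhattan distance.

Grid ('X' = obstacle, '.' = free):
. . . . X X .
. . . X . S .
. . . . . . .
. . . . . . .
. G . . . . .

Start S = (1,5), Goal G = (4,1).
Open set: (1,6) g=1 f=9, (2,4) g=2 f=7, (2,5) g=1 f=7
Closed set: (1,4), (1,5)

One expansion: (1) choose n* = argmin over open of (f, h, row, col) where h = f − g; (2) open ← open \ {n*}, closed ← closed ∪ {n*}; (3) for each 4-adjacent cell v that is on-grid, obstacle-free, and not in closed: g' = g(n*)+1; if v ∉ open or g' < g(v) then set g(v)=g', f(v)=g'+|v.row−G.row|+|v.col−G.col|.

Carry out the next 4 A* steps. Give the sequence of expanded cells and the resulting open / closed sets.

step 1: expand (2,4) (f=7, h=5) → closed; open now [(1,6) g=1 f=9, (2,3) g=3 f=7, (2,5) g=1 f=7, (3,4) g=3 f=7]
step 2: expand (2,3) (f=7, h=4) → closed; open now [(1,6) g=1 f=9, (2,2) g=4 f=7, (2,5) g=1 f=7, (3,3) g=4 f=7, (3,4) g=3 f=7]
step 3: expand (2,2) (f=7, h=3) → closed; open now [(1,2) g=5 f=9, (1,6) g=1 f=9, (2,1) g=5 f=7, (2,5) g=1 f=7, (3,2) g=5 f=7, (3,3) g=4 f=7, (3,4) g=3 f=7]
step 4: expand (2,1) (f=7, h=2) → closed; open now [(1,1) g=6 f=9, (1,2) g=5 f=9, (1,6) g=1 f=9, (2,0) g=6 f=9, (2,5) g=1 f=7, (3,1) g=6 f=7, (3,2) g=5 f=7, (3,3) g=4 f=7, (3,4) g=3 f=7]

order=[(2,4) → (2,3) → (2,2) → (2,1)]; open=[(1,1) g=6 f=9, (1,2) g=5 f=9, (1,6) g=1 f=9, (2,0) g=6 f=9, (2,5) g=1 f=7, (3,1) g=6 f=7, (3,2) g=5 f=7, (3,3) g=4 f=7, (3,4) g=3 f=7]; closed=[(1,4), (1,5), (2,1), (2,2), (2,3), (2,4)]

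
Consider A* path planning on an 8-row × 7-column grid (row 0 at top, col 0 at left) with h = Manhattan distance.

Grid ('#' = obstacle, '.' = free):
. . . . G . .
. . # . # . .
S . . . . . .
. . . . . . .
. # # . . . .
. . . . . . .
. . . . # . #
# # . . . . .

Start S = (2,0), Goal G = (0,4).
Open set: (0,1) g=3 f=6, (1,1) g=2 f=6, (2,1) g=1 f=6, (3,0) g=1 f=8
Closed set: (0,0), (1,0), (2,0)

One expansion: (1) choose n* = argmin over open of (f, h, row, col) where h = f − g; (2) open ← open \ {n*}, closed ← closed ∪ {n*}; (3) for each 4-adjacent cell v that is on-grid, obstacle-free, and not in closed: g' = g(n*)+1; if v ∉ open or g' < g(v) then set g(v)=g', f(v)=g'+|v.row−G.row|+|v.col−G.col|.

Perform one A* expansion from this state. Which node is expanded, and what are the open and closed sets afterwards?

step 1: expand (0,1) (f=6, h=3) → closed; open now [(0,2) g=4 f=6, (1,1) g=2 f=6, (2,1) g=1 f=6, (3,0) g=1 f=8]

expanded=(0,1); open=[(0,2) g=4 f=6, (1,1) g=2 f=6, (2,1) g=1 f=6, (3,0) g=1 f=8]; closed=[(0,0), (0,1), (1,0), (2,0)]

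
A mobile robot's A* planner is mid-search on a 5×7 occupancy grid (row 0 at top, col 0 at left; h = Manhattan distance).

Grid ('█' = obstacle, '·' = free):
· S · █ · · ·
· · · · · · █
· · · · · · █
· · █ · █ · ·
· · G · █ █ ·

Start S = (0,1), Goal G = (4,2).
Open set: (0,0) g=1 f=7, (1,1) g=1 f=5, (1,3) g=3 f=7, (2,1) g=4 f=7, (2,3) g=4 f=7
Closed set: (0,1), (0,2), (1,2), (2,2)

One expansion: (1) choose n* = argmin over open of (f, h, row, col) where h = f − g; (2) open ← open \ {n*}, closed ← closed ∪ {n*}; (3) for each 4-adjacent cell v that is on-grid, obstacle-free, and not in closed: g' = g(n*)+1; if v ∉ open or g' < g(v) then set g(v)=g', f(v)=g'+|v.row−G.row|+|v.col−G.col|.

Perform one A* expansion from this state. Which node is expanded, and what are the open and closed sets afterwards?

step 1: expand (1,1) (f=5, h=4) → closed; open now [(0,0) g=1 f=7, (1,0) g=2 f=7, (1,3) g=3 f=7, (2,1) g=2 f=5, (2,3) g=4 f=7]

expanded=(1,1); open=[(0,0) g=1 f=7, (1,0) g=2 f=7, (1,3) g=3 f=7, (2,1) g=2 f=5, (2,3) g=4 f=7]; closed=[(0,1), (0,2), (1,1), (1,2), (2,2)]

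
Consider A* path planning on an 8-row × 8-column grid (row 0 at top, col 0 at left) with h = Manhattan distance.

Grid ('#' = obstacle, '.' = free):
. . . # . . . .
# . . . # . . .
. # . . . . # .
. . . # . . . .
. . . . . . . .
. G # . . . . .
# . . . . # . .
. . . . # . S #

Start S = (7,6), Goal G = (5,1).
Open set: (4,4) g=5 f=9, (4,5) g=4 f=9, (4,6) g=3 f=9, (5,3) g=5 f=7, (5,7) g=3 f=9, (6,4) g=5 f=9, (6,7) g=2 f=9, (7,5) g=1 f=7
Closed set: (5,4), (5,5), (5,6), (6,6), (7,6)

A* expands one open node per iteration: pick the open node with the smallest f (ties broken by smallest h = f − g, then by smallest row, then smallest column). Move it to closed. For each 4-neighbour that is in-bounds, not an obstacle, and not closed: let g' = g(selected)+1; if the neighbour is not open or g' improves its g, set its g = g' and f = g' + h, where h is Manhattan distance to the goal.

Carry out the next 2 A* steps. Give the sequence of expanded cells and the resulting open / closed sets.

step 1: expand (5,3) (f=7, h=2) → closed; open now [(4,3) g=6 f=9, (4,4) g=5 f=9, (4,5) g=4 f=9, (4,6) g=3 f=9, (5,7) g=3 f=9, (6,3) g=6 f=9, (6,4) g=5 f=9, (6,7) g=2 f=9, (7,5) g=1 f=7]
step 2: expand (7,5) (f=7, h=6) → closed; open now [(4,3) g=6 f=9, (4,4) g=5 f=9, (4,5) g=4 f=9, (4,6) g=3 f=9, (5,7) g=3 f=9, (6,3) g=6 f=9, (6,4) g=5 f=9, (6,7) g=2 f=9]

order=[(5,3) → (7,5)]; open=[(4,3) g=6 f=9, (4,4) g=5 f=9, (4,5) g=4 f=9, (4,6) g=3 f=9, (5,7) g=3 f=9, (6,3) g=6 f=9, (6,4) g=5 f=9, (6,7) g=2 f=9]; closed=[(5,3), (5,4), (5,5), (5,6), (6,6), (7,5), (7,6)]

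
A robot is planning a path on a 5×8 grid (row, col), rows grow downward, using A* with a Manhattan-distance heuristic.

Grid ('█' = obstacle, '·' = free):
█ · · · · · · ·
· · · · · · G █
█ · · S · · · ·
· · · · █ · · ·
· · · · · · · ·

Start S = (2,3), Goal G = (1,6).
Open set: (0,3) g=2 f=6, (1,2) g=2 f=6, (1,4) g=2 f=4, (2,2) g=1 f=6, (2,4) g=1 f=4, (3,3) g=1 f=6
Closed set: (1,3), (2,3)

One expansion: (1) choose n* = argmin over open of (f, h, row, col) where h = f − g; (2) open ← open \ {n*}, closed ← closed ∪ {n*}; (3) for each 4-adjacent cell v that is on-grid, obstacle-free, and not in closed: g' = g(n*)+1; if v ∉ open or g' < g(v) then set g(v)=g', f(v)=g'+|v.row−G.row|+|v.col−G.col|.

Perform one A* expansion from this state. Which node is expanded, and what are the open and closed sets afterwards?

step 1: expand (1,4) (f=4, h=2) → closed; open now [(0,3) g=2 f=6, (0,4) g=3 f=6, (1,2) g=2 f=6, (1,5) g=3 f=4, (2,2) g=1 f=6, (2,4) g=1 f=4, (3,3) g=1 f=6]

expanded=(1,4); open=[(0,3) g=2 f=6, (0,4) g=3 f=6, (1,2) g=2 f=6, (1,5) g=3 f=4, (2,2) g=1 f=6, (2,4) g=1 f=4, (3,3) g=1 f=6]; closed=[(1,3), (1,4), (2,3)]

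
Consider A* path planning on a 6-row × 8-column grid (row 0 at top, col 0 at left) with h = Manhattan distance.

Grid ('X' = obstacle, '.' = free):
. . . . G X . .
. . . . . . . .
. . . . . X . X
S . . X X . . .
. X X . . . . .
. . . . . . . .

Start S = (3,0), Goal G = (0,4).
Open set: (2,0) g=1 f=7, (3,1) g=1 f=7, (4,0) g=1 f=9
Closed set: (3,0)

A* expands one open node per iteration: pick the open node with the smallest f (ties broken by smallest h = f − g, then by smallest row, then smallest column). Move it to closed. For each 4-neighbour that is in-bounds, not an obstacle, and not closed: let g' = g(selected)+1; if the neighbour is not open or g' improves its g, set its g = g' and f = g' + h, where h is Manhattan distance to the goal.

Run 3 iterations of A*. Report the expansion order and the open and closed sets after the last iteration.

order=[(2,0) → (1,0) → (0,0)]; open=[(0,1) g=4 f=7, (1,1) g=3 f=7, (2,1) g=2 f=7, (3,1) g=1 f=7, (4,0) g=1 f=9]; closed=[(0,0), (1,0), (2,0), (3,0)]

step 1: expand (2,0) (f=7, h=6) → closed; open now [(1,0) g=2 f=7, (2,1) g=2 f=7, (3,1) g=1 f=7, (4,0) g=1 f=9]
step 2: expand (1,0) (f=7, h=5) → closed; open now [(0,0) g=3 f=7, (1,1) g=3 f=7, (2,1) g=2 f=7, (3,1) g=1 f=7, (4,0) g=1 f=9]
step 3: expand (0,0) (f=7, h=4) → closed; open now [(0,1) g=4 f=7, (1,1) g=3 f=7, (2,1) g=2 f=7, (3,1) g=1 f=7, (4,0) g=1 f=9]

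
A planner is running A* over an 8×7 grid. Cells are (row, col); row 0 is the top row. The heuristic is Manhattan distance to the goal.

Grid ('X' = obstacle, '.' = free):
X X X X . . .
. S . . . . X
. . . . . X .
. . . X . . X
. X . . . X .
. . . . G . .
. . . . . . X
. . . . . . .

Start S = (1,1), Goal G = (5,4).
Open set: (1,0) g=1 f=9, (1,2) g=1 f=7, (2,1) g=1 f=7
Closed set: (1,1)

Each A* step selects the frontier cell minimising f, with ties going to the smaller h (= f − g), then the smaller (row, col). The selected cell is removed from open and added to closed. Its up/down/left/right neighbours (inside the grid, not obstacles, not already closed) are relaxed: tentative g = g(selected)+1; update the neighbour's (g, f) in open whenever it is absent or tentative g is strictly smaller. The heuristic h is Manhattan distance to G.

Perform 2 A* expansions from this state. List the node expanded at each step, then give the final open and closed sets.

order=[(1,2) → (1,3)]; open=[(1,0) g=1 f=9, (1,4) g=3 f=7, (2,1) g=1 f=7, (2,2) g=2 f=7, (2,3) g=3 f=7]; closed=[(1,1), (1,2), (1,3)]

step 1: expand (1,2) (f=7, h=6) → closed; open now [(1,0) g=1 f=9, (1,3) g=2 f=7, (2,1) g=1 f=7, (2,2) g=2 f=7]
step 2: expand (1,3) (f=7, h=5) → closed; open now [(1,0) g=1 f=9, (1,4) g=3 f=7, (2,1) g=1 f=7, (2,2) g=2 f=7, (2,3) g=3 f=7]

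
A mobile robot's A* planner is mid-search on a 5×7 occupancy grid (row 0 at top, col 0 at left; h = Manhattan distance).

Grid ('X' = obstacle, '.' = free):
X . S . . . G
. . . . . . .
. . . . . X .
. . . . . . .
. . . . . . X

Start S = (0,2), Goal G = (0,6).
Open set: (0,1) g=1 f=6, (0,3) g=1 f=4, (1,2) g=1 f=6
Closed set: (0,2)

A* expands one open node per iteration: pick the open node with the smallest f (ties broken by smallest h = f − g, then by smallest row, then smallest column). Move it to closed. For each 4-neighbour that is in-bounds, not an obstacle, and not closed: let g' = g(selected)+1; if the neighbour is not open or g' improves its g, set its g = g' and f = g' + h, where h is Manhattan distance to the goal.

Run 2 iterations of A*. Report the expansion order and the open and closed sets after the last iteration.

step 1: expand (0,3) (f=4, h=3) → closed; open now [(0,1) g=1 f=6, (0,4) g=2 f=4, (1,2) g=1 f=6, (1,3) g=2 f=6]
step 2: expand (0,4) (f=4, h=2) → closed; open now [(0,1) g=1 f=6, (0,5) g=3 f=4, (1,2) g=1 f=6, (1,3) g=2 f=6, (1,4) g=3 f=6]

order=[(0,3) → (0,4)]; open=[(0,1) g=1 f=6, (0,5) g=3 f=4, (1,2) g=1 f=6, (1,3) g=2 f=6, (1,4) g=3 f=6]; closed=[(0,2), (0,3), (0,4)]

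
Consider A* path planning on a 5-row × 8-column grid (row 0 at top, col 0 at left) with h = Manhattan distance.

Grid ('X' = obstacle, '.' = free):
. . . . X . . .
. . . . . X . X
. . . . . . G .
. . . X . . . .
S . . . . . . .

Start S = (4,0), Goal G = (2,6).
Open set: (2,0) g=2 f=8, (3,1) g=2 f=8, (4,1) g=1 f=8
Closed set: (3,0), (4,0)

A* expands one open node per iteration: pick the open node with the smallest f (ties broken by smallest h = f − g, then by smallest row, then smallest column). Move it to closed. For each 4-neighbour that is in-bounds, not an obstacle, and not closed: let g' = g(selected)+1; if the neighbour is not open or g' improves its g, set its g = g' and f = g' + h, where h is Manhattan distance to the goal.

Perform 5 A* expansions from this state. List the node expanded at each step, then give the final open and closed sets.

order=[(2,0) → (2,1) → (2,2) → (2,3) → (2,4)]; open=[(1,0) g=3 f=10, (1,1) g=4 f=10, (1,2) g=5 f=10, (1,3) g=6 f=10, (1,4) g=7 f=10, (2,5) g=7 f=8, (3,1) g=2 f=8, (3,2) g=5 f=10, (3,4) g=7 f=10, (4,1) g=1 f=8]; closed=[(2,0), (2,1), (2,2), (2,3), (2,4), (3,0), (4,0)]

step 1: expand (2,0) (f=8, h=6) → closed; open now [(1,0) g=3 f=10, (2,1) g=3 f=8, (3,1) g=2 f=8, (4,1) g=1 f=8]
step 2: expand (2,1) (f=8, h=5) → closed; open now [(1,0) g=3 f=10, (1,1) g=4 f=10, (2,2) g=4 f=8, (3,1) g=2 f=8, (4,1) g=1 f=8]
step 3: expand (2,2) (f=8, h=4) → closed; open now [(1,0) g=3 f=10, (1,1) g=4 f=10, (1,2) g=5 f=10, (2,3) g=5 f=8, (3,1) g=2 f=8, (3,2) g=5 f=10, (4,1) g=1 f=8]
step 4: expand (2,3) (f=8, h=3) → closed; open now [(1,0) g=3 f=10, (1,1) g=4 f=10, (1,2) g=5 f=10, (1,3) g=6 f=10, (2,4) g=6 f=8, (3,1) g=2 f=8, (3,2) g=5 f=10, (4,1) g=1 f=8]
step 5: expand (2,4) (f=8, h=2) → closed; open now [(1,0) g=3 f=10, (1,1) g=4 f=10, (1,2) g=5 f=10, (1,3) g=6 f=10, (1,4) g=7 f=10, (2,5) g=7 f=8, (3,1) g=2 f=8, (3,2) g=5 f=10, (3,4) g=7 f=10, (4,1) g=1 f=8]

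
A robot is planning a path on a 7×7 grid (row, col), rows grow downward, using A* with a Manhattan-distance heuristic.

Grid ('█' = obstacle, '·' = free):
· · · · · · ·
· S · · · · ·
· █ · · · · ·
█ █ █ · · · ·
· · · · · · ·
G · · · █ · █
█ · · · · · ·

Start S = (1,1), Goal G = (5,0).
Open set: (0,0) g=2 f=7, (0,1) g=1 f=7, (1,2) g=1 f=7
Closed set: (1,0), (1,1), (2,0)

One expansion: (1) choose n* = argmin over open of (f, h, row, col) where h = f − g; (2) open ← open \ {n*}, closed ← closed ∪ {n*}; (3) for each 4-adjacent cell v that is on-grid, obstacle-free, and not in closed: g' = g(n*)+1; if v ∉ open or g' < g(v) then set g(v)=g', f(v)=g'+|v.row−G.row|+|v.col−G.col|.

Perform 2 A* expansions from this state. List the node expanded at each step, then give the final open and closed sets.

order=[(0,0) → (0,1)]; open=[(0,2) g=2 f=9, (1,2) g=1 f=7]; closed=[(0,0), (0,1), (1,0), (1,1), (2,0)]

step 1: expand (0,0) (f=7, h=5) → closed; open now [(0,1) g=1 f=7, (1,2) g=1 f=7]
step 2: expand (0,1) (f=7, h=6) → closed; open now [(0,2) g=2 f=9, (1,2) g=1 f=7]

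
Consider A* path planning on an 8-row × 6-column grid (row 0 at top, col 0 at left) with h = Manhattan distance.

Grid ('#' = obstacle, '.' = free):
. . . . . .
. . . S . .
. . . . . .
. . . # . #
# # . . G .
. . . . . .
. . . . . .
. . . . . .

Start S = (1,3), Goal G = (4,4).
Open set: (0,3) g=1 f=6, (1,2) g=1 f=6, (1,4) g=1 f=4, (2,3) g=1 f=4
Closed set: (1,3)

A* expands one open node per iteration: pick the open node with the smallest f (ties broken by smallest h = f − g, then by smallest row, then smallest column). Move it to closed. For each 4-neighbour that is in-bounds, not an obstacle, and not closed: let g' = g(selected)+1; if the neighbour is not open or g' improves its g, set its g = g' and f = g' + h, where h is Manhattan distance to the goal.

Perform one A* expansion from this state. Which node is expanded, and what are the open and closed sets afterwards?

step 1: expand (1,4) (f=4, h=3) → closed; open now [(0,3) g=1 f=6, (0,4) g=2 f=6, (1,2) g=1 f=6, (1,5) g=2 f=6, (2,3) g=1 f=4, (2,4) g=2 f=4]

expanded=(1,4); open=[(0,3) g=1 f=6, (0,4) g=2 f=6, (1,2) g=1 f=6, (1,5) g=2 f=6, (2,3) g=1 f=4, (2,4) g=2 f=4]; closed=[(1,3), (1,4)]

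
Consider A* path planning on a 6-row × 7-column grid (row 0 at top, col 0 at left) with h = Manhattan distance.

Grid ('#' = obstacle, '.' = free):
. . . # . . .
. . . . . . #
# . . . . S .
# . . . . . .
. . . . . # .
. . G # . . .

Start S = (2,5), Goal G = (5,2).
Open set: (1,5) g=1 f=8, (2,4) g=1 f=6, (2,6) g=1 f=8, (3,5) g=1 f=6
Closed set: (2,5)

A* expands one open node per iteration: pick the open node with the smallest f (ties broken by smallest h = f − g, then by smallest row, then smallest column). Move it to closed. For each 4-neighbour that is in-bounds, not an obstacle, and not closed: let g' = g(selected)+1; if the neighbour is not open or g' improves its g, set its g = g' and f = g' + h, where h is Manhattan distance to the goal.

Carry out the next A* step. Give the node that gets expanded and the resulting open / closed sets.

expanded=(2,4); open=[(1,4) g=2 f=8, (1,5) g=1 f=8, (2,3) g=2 f=6, (2,6) g=1 f=8, (3,4) g=2 f=6, (3,5) g=1 f=6]; closed=[(2,4), (2,5)]

step 1: expand (2,4) (f=6, h=5) → closed; open now [(1,4) g=2 f=8, (1,5) g=1 f=8, (2,3) g=2 f=6, (2,6) g=1 f=8, (3,4) g=2 f=6, (3,5) g=1 f=6]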